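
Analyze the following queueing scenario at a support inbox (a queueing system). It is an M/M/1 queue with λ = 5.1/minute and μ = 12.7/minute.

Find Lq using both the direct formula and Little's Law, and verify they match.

Method 1 (direct): Lq = λ²/(μ(μ-λ)) = 26.01/(12.7 × 7.60) = 0.2695

Method 2 (Little's Law):
W = 1/(μ-λ) = 1/7.60 = 0.13158
Wq = W - 1/μ = 0.13158 - 0.078740 = 0.05284
Lq = λWq = 5.1 × 0.05284 = 0.2695 ✔ (matches Method 1)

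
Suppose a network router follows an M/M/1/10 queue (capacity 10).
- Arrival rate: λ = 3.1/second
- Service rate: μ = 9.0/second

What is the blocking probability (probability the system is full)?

ρ = λ/μ = 3.1/9.0 = 0.34444
P₀ = (1-ρ)/(1-ρ^(K+1)) = (1-0.34444)/(1-0.34444^11) = 0.6556/1.0000 = 0.6556
P_K = P₀×ρ^K = 0.6556 × 0.34444^10 = 0.6556 × 0.00002350 = 0.00001541
Blocking probability = 0.001541%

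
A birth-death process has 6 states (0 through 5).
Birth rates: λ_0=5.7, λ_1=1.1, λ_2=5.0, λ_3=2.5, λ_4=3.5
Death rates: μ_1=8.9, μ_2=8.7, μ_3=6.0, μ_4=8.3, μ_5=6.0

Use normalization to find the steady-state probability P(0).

Ratios P(n)/P(0) = (λ₀···λₙ₋₁)/(μ₁···μₙ):
P(1)/P(0) = (5.7)/(8.9) = 0.6404
P(2)/P(0) = (5.7×1.1)/(8.9×8.7) = 0.08098
P(3)/P(0) = (5.7×1.1×5.0)/(8.9×8.7×6.0) = 0.06748
P(4)/P(0) = (5.7×1.1×5.0×2.5)/(8.9×8.7×6.0×8.3) = 0.02033
P(5)/P(0) = (5.7×1.1×5.0×2.5×3.5)/(8.9×8.7×6.0×8.3×6.0) = 0.01186

Normalization: ∑ P(n) = 1
P(0) × (1.0000 + 0.6404 + 0.08098 + 0.06748 + 0.02033 + 0.01186) = 1
P(0) × 1.8211 = 1
P(0) = 1/1.8211 = 0.5491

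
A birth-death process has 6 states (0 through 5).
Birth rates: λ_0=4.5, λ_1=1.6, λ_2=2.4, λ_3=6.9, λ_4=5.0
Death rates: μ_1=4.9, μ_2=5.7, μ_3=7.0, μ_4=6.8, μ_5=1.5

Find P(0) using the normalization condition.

Ratios P(n)/P(0) = (λ₀···λₙ₋₁)/(μ₁···μₙ):
P(1)/P(0) = (4.5)/(4.9) = 0.9184
P(2)/P(0) = (4.5×1.6)/(4.9×5.7) = 0.2578
P(3)/P(0) = (4.5×1.6×2.4)/(4.9×5.7×7.0) = 0.08838
P(4)/P(0) = (4.5×1.6×2.4×6.9)/(4.9×5.7×7.0×6.8) = 0.08968
P(5)/P(0) = (4.5×1.6×2.4×6.9×5.0)/(4.9×5.7×7.0×6.8×1.5) = 0.2989

Normalization: ∑ P(n) = 1
P(0) × (1.0000 + 0.9184 + 0.2578 + 0.08838 + 0.08968 + 0.2989) = 1
P(0) × 2.6532 = 1
P(0) = 1/2.6532 = 0.3769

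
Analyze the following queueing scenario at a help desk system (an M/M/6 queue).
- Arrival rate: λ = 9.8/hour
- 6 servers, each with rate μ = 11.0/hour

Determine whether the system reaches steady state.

Stability requires ρ = λ/(cμ) < 1
ρ = 9.8/(6 × 11.0) = 9.8/66.00 = 0.1485
Since 0.1485 < 1, the system is STABLE.
The servers are busy 14.85% of the time.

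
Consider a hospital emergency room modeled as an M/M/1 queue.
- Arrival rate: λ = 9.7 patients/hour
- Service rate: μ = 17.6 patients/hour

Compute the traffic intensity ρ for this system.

Server utilization: ρ = λ/μ
ρ = 9.7/17.6 = 0.5511
The server is busy 55.11% of the time.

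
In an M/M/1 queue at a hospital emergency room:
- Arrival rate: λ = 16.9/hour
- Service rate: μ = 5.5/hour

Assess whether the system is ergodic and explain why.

Stability requires ρ = λ/(cμ) < 1
ρ = 16.9/(1 × 5.5) = 16.9/5.50 = 3.0727
Since 3.0727 ≥ 1, the system is UNSTABLE.
Queue grows without bound. Need μ > λ = 16.9.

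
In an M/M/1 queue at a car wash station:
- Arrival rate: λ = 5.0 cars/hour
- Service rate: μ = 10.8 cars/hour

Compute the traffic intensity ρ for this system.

Server utilization: ρ = λ/μ
ρ = 5.0/10.8 = 0.4630
The server is busy 46.30% of the time.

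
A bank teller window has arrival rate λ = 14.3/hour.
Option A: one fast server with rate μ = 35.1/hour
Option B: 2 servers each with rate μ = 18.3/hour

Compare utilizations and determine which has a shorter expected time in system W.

Option A: single server μ = 35.1 (M/M/1)
  ρ_A = 14.3/35.1 = 0.4074
  W_A = 1/(μ-λ) = 1/(35.1-14.3) = 1/20.80 = 0.04808

Option B: 2 servers μ = 18.3 (M/M/2)
  ρ_B = λ/(cμ) = 14.3/(2×18.3) = 0.3907
  Offered load a = λ/μ = cρ = 14.3/18.3 = 0.7814
  P₀ = [ Σₙ₌₀^1 aⁿ/n! + a^2/(2!(1-ρ)) ]⁻¹
  Σ = a^0/0! + a^1/1! = 1.0000 + 0.7814 = 1.7814
  a^2/(2!(1-ρ)) = 0.6106/(2 × 0.6093) = 0.5011
  P₀ = 1/(1.7814 + 0.5011) = 0.4381
  Lq = P₀·a^2·ρ / (2!(1-ρ)²) = 0.4381 × 0.6106 × 0.3907 / (2 × 0.3712) = 0.1408
  Wq_B = Lq/λ = 0.14078/14.3 = 0.009845
  W_B = Wq_B + 1/μ = 0.009845 + 0.05464 = 0.06449

Since W_A = 0.04808 < W_B = 0.06449, Option A (single fast server) has the shorter time in system.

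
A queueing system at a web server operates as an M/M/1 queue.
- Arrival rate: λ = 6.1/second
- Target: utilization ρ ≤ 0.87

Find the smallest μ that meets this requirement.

ρ = λ/μ, so μ = λ/ρ
μ ≥ 6.1/0.87 = 7.0115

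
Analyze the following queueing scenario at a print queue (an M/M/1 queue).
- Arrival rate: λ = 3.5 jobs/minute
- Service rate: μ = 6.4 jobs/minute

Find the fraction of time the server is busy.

Server utilization: ρ = λ/μ
ρ = 3.5/6.4 = 0.5469
The server is busy 54.69% of the time.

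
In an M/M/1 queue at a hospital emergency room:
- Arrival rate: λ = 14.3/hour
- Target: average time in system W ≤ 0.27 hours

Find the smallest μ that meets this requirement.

For M/M/1: W = 1/(μ-λ)
Need W ≤ 0.27, so 1/(μ-λ) ≤ 0.27
μ - λ ≥ 1/0.27 = 3.7037
μ ≥ 14.3 + 3.7037 = 18.0037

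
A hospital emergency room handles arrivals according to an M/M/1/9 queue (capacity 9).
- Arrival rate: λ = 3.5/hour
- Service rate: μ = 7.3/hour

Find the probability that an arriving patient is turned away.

ρ = λ/μ = 3.5/7.3 = 0.47945
P₀ = (1-ρ)/(1-ρ^(K+1)) = (1-0.47945)/(1-0.47945^10) = 0.5206/0.9994 = 0.5209
P_K = P₀×ρ^K = 0.52088 × 0.47945^9 = 0.52088 × 0.0013387 = 0.0006973
Blocking probability = 0.06973%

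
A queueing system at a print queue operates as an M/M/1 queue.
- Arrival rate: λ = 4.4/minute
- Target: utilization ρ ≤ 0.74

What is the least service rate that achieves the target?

ρ = λ/μ, so μ = λ/ρ
μ ≥ 4.4/0.74 = 5.9459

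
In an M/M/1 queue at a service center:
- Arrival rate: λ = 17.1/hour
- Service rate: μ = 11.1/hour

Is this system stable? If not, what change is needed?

Stability requires ρ = λ/(cμ) < 1
ρ = 17.1/(1 × 11.1) = 17.1/11.10 = 1.5405
Since 1.5405 ≥ 1, the system is UNSTABLE.
Queue grows without bound. Need μ > λ = 17.1.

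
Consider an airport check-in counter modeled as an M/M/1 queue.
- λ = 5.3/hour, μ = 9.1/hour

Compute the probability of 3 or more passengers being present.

ρ = λ/μ = 5.3/9.1 = 0.58242
P(N ≥ n) = ρⁿ
P(N ≥ 3) = 0.58242^3
P(N ≥ 3) = 0.1976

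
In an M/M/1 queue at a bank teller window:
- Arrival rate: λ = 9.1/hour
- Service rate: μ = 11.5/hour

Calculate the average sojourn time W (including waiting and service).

First, compute utilization: ρ = λ/μ = 9.1/11.5 = 0.7913
For M/M/1: W = 1/(μ-λ)
W = 1/(11.5-9.1) = 1/2.40
W = 0.4167 hours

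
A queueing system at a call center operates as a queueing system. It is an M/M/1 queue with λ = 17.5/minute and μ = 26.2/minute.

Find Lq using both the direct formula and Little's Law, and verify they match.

Method 1 (direct): Lq = λ²/(μ(μ-λ)) = 306.25/(26.2 × 8.70) = 1.3436

Method 2 (Little's Law):
W = 1/(μ-λ) = 1/8.70 = 0.114943
Wq = W - 1/μ = 0.114943 - 0.0381679 = 0.076775
Lq = λWq = 17.5 × 0.076775 = 1.3436 ✔ (matches Method 1)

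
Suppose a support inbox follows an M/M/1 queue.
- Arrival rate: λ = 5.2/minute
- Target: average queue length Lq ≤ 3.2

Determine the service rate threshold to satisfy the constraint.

For M/M/1: Lq = λ²/(μ(μ-λ))
Need Lq ≤ 3.2, i.e. μ(μ-λ) ≥ λ²/3.2
μ² - 5.2μ - 27.04/3.2 ≥ 0  →  μ² - 5.2μ - 8.4500 ≥ 0
Quadratic formula (positive root): μ = [λ + √(λ² + 4×8.4500)]/2
Discriminant: 27.04 + 4×8.4500 = 60.8400, √60.8400 = 7.8000
μ ≥ (5.2 + 7.8000)/2 = 6.5000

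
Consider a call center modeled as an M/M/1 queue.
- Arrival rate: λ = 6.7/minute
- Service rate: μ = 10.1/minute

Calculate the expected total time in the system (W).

First, compute utilization: ρ = λ/μ = 6.7/10.1 = 0.6634
For M/M/1: W = 1/(μ-λ)
W = 1/(10.1-6.7) = 1/3.40
W = 0.2941 minutes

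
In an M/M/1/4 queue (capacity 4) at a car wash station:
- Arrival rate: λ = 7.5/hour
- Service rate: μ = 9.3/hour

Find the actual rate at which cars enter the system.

ρ = λ/μ = 7.5/9.3 = 0.80645
P₀ = (1-ρ)/(1-ρ^(K+1)) = (1-0.80645)/(1-0.80645^5) = 0.1935/0.6589 = 0.2937
P_K = P₀×ρ^K = 0.2937 × 0.80645^4 = 0.2937 × 0.4230 = 0.1242
λ_eff = λ(1-P_K) = 7.5 × (1 - 0.12425) = 7.5 × 0.87575 = 6.5681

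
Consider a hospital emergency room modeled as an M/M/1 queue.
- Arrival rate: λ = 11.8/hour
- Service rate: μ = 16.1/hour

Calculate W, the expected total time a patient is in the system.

First, compute utilization: ρ = λ/μ = 11.8/16.1 = 0.7329
For M/M/1: W = 1/(μ-λ)
W = 1/(16.1-11.8) = 1/4.30
W = 0.2326 hours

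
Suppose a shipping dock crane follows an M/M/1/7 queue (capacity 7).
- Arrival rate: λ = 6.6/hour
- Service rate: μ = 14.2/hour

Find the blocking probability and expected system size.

ρ = λ/μ = 6.6/14.2 = 0.46479
P₀ = (1-ρ)/(1-ρ^(K+1)) = (1-0.46479)/(1-0.46479^8) = 0.5352/0.9978 = 0.5364
P_K = P₀×ρ^K = 0.53638 × 0.46479^7 = 0.53638 × 0.0046859 = 0.002513
Blocking probability P_7 = 0.002513 (0.25%)
L = ρ[1 - (K+1)ρ^K + Kρ^(K+1)] / [(1-ρ)(1-ρ^(K+1))]
L = 0.46479 × (1 - 8×0.004686 + 7×0.002178) / ((1 - 0.46479) × (1 - 0.002178)) = 0.8510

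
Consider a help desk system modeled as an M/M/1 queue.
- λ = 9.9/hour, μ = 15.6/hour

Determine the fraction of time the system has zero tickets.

ρ = λ/μ = 9.9/15.6 = 0.6346
P(0) = 1 - ρ = 1 - 0.6346 = 0.3654
The server is idle 36.54% of the time.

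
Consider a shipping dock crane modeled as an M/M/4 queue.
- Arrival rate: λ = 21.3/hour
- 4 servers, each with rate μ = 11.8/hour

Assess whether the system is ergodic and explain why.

Stability requires ρ = λ/(cμ) < 1
ρ = 21.3/(4 × 11.8) = 21.3/47.20 = 0.4513
Since 0.4513 < 1, the system is STABLE.
The servers are busy 45.13% of the time.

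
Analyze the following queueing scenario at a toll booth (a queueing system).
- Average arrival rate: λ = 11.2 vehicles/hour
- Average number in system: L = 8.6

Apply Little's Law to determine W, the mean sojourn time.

Little's Law: L = λW, so W = L/λ
W = 8.6/11.2 = 0.7679 hours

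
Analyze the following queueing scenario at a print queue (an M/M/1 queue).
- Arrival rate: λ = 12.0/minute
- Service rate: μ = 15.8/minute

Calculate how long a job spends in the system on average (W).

First, compute utilization: ρ = λ/μ = 12.0/15.8 = 0.7595
For M/M/1: W = 1/(μ-λ)
W = 1/(15.8-12.0) = 1/3.80
W = 0.2632 minutes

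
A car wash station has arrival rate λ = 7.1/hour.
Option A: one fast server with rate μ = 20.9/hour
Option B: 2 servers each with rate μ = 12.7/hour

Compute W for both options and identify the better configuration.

Option A: single server μ = 20.9 (M/M/1)
  ρ_A = 7.1/20.9 = 0.3397
  W_A = 1/(μ-λ) = 1/(20.9-7.1) = 1/13.80 = 0.07246

Option B: 2 servers μ = 12.7 (M/M/2)
  ρ_B = λ/(cμ) = 7.1/(2×12.7) = 0.2795
  Offered load a = λ/μ = cρ = 7.1/12.7 = 0.5591
  P₀ = [ Σₙ₌₀^1 aⁿ/n! + a^2/(2!(1-ρ)) ]⁻¹
  Σ = a^0/0! + a^1/1! = 1.0000 + 0.5591 = 1.5591
  a^2/(2!(1-ρ)) = 0.3125/(2 × 0.7205) = 0.2169
  P₀ = 1/(1.5591 + 0.2169) = 0.5631
  Lq = P₀·a^2·ρ / (2!(1-ρ)²) = 0.56308 × 0.31254 × 0.27953 / (2 × 0.51908) = 0.04738
  Wq_B = Lq/λ = 0.047385/7.1 = 0.006674
  W_B = Wq_B + 1/μ = 0.006674 + 0.07874 = 0.08541

Since W_A = 0.07246 < W_B = 0.08541, Option A (single fast server) has the shorter time in system.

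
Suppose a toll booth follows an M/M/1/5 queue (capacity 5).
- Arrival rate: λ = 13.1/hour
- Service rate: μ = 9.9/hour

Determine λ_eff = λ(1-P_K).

ρ = λ/μ = 13.1/9.9 = 1.32323
P₀ = (1-ρ)/(1-ρ^(K+1)) = (1-1.32323)/(1-1.32323^6) = -0.32323/-4.3680 = 0.07400
P_K = P₀×ρ^K = 0.07400 × 1.32323^5 = 0.07400 × 4.0567 = 0.3002
λ_eff = λ(1-P_K) = 13.1 × (1 - 0.3002) = 13.1 × 0.6998 = 9.1674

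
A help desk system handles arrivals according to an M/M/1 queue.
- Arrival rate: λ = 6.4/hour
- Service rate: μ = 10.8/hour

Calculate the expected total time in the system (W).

First, compute utilization: ρ = λ/μ = 6.4/10.8 = 0.5926
For M/M/1: W = 1/(μ-λ)
W = 1/(10.8-6.4) = 1/4.40
W = 0.2273 hours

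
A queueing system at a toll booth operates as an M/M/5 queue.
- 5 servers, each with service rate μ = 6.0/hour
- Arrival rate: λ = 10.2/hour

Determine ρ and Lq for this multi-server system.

Traffic intensity: ρ = λ/(cμ) = 10.2/(5×6.0) = 0.3400
Since ρ = 0.3400 < 1, system is stable.
Offered load a = λ/μ = cρ = 10.2/6.0 = 1.7000
P₀ = [ Σₙ₌₀^4 aⁿ/n! + a^5/(5!(1-ρ)) ]⁻¹
Σ = a^0/0! + a^1/1! + a^2/2! + a^3/3! + a^4/4! = 1.0000 + 1.7000 + 1.4450 + 0.8188 + 0.3480 = 5.3118
a^5/(5!(1-ρ)) = 14.1986/(120 × 0.6600) = 0.1793
P₀ = 1/(5.3118 + 0.1793) = 0.1821
Lq = P₀·a^5·ρ / (5!(1-ρ)²) = 0.1821 × 14.1986 × 0.3400 / (120 × 0.4356) = 0.01682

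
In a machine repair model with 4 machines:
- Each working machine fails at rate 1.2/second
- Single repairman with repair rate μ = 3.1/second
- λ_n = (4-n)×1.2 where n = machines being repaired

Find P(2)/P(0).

P(2)/P(0) = ∏_{i=0}^{2-1} λ_i/μ_{i+1}
= (4-0)×1.2/3.1 × (4-1)×1.2/3.1
= 1.7981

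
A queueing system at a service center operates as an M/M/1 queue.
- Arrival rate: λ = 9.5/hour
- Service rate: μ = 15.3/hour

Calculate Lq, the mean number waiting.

ρ = λ/μ = 9.5/15.3 = 0.6209
For M/M/1: Lq = λ²/(μ(μ-λ))
Lq = 90.25/(15.3 × 5.80)
Lq = 1.0170 customers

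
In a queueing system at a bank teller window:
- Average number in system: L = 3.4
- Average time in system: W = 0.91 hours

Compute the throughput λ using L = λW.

Little's Law: L = λW, so λ = L/W
λ = 3.4/0.91 = 3.7363 transactions/hour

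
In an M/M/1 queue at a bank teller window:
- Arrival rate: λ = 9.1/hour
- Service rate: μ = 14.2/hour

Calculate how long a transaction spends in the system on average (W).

First, compute utilization: ρ = λ/μ = 9.1/14.2 = 0.6408
For M/M/1: W = 1/(μ-λ)
W = 1/(14.2-9.1) = 1/5.10
W = 0.1961 hours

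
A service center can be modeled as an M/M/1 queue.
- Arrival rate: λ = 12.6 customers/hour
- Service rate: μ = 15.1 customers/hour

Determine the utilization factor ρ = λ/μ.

Server utilization: ρ = λ/μ
ρ = 12.6/15.1 = 0.8344
The server is busy 83.44% of the time.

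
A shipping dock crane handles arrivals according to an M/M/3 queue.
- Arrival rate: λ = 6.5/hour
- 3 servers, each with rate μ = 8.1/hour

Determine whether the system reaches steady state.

Stability requires ρ = λ/(cμ) < 1
ρ = 6.5/(3 × 8.1) = 6.5/24.30 = 0.2675
Since 0.2675 < 1, the system is STABLE.
The servers are busy 26.75% of the time.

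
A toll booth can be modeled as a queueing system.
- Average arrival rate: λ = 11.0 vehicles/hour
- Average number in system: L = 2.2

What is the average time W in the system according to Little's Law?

Little's Law: L = λW, so W = L/λ
W = 2.2/11.0 = 0.2000 hours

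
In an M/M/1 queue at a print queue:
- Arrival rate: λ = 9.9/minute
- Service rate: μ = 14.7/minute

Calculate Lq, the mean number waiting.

ρ = λ/μ = 9.9/14.7 = 0.6735
For M/M/1: Lq = λ²/(μ(μ-λ))
Lq = 98.01/(14.7 × 4.80)
Lq = 1.3890 jobs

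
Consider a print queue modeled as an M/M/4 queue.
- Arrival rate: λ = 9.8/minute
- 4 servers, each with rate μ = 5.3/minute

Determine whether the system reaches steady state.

Stability requires ρ = λ/(cμ) < 1
ρ = 9.8/(4 × 5.3) = 9.8/21.20 = 0.4623
Since 0.4623 < 1, the system is STABLE.
The servers are busy 46.23% of the time.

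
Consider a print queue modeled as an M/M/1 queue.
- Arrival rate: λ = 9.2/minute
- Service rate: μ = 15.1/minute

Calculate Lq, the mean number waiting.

ρ = λ/μ = 9.2/15.1 = 0.6093
For M/M/1: Lq = λ²/(μ(μ-λ))
Lq = 84.64/(15.1 × 5.90)
Lq = 0.9501 jobs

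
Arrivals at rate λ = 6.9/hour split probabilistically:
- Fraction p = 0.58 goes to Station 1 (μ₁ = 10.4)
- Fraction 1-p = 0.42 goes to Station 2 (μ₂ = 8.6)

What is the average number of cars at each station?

Effective rates: λ₁ = 6.9×0.58 = 4.002, λ₂ = 6.9×0.42 = 2.898
Station 1: ρ₁ = 4.002/10.4 = 0.3848, L₁ = ρ₁/(1-ρ₁) = 0.3848/(1-0.3848) = 0.6255
Station 2: ρ₂ = 2.898/8.6 = 0.336977, L₂ = ρ₂/(1-ρ₂) = 0.336977/(1-0.336977) = 0.5082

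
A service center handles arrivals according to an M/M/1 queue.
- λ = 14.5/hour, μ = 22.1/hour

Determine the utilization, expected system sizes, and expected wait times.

Step 1: ρ = λ/μ = 14.5/22.1 = 0.6561
Step 2: L = λ/(μ-λ) = 14.5/7.60 = 1.9079
Step 3: Lq = λ²/(μ(μ-λ)) = 210.25/(22.1×7.60) = 1.2518
Step 4: W = 1/(μ-λ) = 1/7.60 = 0.13158
Step 5: Wq = λ/(μ(μ-λ)) = 14.5/(22.1×7.60) = 0.08633
Step 6: P(0) = 1-ρ = 0.3439
Verify: L = λW = 14.5×0.13158 = 1.9079 ✔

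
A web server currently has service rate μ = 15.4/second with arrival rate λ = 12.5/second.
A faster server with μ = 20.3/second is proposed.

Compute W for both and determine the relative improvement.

System 1: ρ₁ = 12.5/15.4 = 0.8117, W₁ = 1/(15.4-12.5) = 0.3448
System 2: ρ₂ = 12.5/20.3 = 0.6158, W₂ = 1/(20.3-12.5) = 0.1282
Improvement: (W₁-W₂)/W₁ = (0.3448-0.1282)/0.3448 = 62.82%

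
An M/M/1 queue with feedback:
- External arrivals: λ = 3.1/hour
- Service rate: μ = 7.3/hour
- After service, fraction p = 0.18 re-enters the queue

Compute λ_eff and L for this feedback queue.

Effective arrival rate: λ_eff = λ/(1-p) = 3.1/(1-0.18) = 3.1/0.82 = 3.7805
ρ = λ_eff/μ = 3.7805/7.3 = 0.51788
L = ρ/(1-ρ) = 0.51788/(1-0.51788) = 1.0742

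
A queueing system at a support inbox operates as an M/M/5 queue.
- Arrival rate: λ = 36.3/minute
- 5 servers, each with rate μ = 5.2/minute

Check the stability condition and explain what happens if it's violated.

Stability requires ρ = λ/(cμ) < 1
ρ = 36.3/(5 × 5.2) = 36.3/26.00 = 1.3962
Since 1.3962 ≥ 1, the system is UNSTABLE.
Need c > λ/μ = 36.3/5.2 = 6.98.
Minimum servers needed: c = 7.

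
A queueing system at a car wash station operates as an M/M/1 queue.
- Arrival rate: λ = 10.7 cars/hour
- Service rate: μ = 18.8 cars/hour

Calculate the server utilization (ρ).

Server utilization: ρ = λ/μ
ρ = 10.7/18.8 = 0.5691
The server is busy 56.91% of the time.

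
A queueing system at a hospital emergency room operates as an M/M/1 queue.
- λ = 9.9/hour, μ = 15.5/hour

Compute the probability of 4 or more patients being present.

ρ = λ/μ = 9.9/15.5 = 0.6387
P(N ≥ n) = ρⁿ
P(N ≥ 4) = 0.6387^4
P(N ≥ 4) = 0.1664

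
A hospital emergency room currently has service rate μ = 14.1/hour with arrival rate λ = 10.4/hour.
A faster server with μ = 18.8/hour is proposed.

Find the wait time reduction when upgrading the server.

System 1: ρ₁ = 10.4/14.1 = 0.7376, W₁ = 1/(14.1-10.4) = 0.27027
System 2: ρ₂ = 10.4/18.8 = 0.5532, W₂ = 1/(18.8-10.4) = 0.11905
Improvement: (W₁-W₂)/W₁ = (0.27027-0.11905)/0.27027 = 55.95%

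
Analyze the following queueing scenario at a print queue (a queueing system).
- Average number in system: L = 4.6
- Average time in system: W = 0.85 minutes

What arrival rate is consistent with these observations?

Little's Law: L = λW, so λ = L/W
λ = 4.6/0.85 = 5.4118 jobs/minute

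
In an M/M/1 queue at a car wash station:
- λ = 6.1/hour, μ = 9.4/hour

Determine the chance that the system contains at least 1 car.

ρ = λ/μ = 6.1/9.4 = 0.6489
P(N ≥ n) = ρⁿ
P(N ≥ 1) = 0.6489^1
P(N ≥ 1) = 0.6489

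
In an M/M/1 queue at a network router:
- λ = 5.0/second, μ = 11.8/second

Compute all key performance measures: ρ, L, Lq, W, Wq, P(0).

Step 1: ρ = λ/μ = 5.0/11.8 = 0.4237
Step 2: L = λ/(μ-λ) = 5.0/6.80 = 0.7353
Step 3: Lq = λ²/(μ(μ-λ)) = 25.00/(11.8×6.80) = 0.3116
Step 4: W = 1/(μ-λ) = 1/6.80 = 0.14706
Step 5: Wq = λ/(μ(μ-λ)) = 5.0/(11.8×6.80) = 0.06231
Step 6: P(0) = 1-ρ = 0.5763
Verify: L = λW = 5.0×0.14706 = 0.7353 ✔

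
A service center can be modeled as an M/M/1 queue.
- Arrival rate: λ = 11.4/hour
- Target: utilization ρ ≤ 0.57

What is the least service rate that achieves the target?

ρ = λ/μ, so μ = λ/ρ
μ ≥ 11.4/0.57 = 20.0000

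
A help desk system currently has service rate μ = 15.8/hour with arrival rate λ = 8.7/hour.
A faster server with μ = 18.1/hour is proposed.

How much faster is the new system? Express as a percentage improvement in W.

System 1: ρ₁ = 8.7/15.8 = 0.5506, W₁ = 1/(15.8-8.7) = 0.14085
System 2: ρ₂ = 8.7/18.1 = 0.4807, W₂ = 1/(18.1-8.7) = 0.10638
Improvement: (W₁-W₂)/W₁ = (0.14085-0.10638)/0.14085 = 24.47%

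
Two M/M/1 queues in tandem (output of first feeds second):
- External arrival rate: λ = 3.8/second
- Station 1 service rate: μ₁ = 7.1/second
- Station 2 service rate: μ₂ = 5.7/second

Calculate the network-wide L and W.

By Jackson's theorem, each station behaves as independent M/M/1.
Station 1: ρ₁ = 3.8/7.1 = 0.5352, L₁ = ρ₁/(1-ρ₁) = λ/(μ₁-λ) = 3.8/3.30 = 1.1515
Station 2: ρ₂ = 3.8/5.7 = 0.6667, L₂ = ρ₂/(1-ρ₂) = λ/(μ₂-λ) = 3.8/1.90 = 2.0000
Total: L = L₁ + L₂ = 1.1515 + 2.0000 = 3.1515
W = L/λ = 3.1515/3.8 = 0.8293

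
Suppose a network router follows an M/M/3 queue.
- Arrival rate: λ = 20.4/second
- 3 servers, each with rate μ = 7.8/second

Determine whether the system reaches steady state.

Stability requires ρ = λ/(cμ) < 1
ρ = 20.4/(3 × 7.8) = 20.4/23.40 = 0.8718
Since 0.8718 < 1, the system is STABLE.
The servers are busy 87.18% of the time.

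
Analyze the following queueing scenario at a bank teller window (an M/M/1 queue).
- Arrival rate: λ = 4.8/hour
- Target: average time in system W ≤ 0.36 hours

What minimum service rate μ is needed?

For M/M/1: W = 1/(μ-λ)
Need W ≤ 0.36, so 1/(μ-λ) ≤ 0.36
μ - λ ≥ 1/0.36 = 2.7778
μ ≥ 4.8 + 2.7778 = 7.5778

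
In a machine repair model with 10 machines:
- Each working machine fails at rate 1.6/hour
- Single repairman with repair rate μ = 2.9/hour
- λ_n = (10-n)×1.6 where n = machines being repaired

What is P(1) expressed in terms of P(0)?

P(1)/P(0) = ∏_{i=0}^{1-1} λ_i/μ_{i+1}
= (10-0)×1.6/2.9
= 5.5172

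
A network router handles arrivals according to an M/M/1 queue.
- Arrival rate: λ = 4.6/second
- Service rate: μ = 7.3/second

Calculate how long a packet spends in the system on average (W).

First, compute utilization: ρ = λ/μ = 4.6/7.3 = 0.6301
For M/M/1: W = 1/(μ-λ)
W = 1/(7.3-4.6) = 1/2.70
W = 0.3704 seconds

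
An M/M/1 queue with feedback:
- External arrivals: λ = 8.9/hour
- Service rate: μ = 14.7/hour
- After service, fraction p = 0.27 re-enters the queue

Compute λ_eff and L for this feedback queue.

Effective arrival rate: λ_eff = λ/(1-p) = 8.9/(1-0.27) = 8.9/0.73 = 12.19178
ρ = λ_eff/μ = 12.19178/14.7 = 0.829373
L = ρ/(1-ρ) = 0.829373/(1-0.829373) = 4.8607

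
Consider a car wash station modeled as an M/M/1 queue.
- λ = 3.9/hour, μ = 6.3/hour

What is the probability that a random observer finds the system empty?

ρ = λ/μ = 3.9/6.3 = 0.6190
P(0) = 1 - ρ = 1 - 0.6190 = 0.3810
The server is idle 38.10% of the time.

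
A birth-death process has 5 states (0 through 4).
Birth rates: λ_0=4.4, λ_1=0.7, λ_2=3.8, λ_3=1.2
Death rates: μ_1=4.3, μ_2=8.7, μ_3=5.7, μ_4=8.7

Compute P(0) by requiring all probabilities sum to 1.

Ratios P(n)/P(0) = (λ₀···λₙ₋₁)/(μ₁···μₙ):
P(1)/P(0) = (4.4)/(4.3) = 1.023256
P(2)/P(0) = (4.4×0.7)/(4.3×8.7) = 0.08233093
P(3)/P(0) = (4.4×0.7×3.8)/(4.3×8.7×5.7) = 0.05488729
P(4)/P(0) = (4.4×0.7×3.8×1.2)/(4.3×8.7×5.7×8.7) = 0.007570660

Normalization: ∑ P(n) = 1
P(0) × (1.000000 + 1.023256 + 0.08233093 + 0.05488729 + 0.007570660) = 1
P(0) × 2.16804 = 1
P(0) = 1/2.16804 = 0.4612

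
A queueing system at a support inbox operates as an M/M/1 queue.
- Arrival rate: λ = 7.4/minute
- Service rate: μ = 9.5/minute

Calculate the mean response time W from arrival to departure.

First, compute utilization: ρ = λ/μ = 7.4/9.5 = 0.7789
For M/M/1: W = 1/(μ-λ)
W = 1/(9.5-7.4) = 1/2.10
W = 0.4762 minutes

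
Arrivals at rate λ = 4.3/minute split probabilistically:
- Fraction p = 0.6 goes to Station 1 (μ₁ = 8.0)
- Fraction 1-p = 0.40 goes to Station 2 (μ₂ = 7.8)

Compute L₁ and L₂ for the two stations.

Effective rates: λ₁ = 4.3×0.6 = 2.58, λ₂ = 4.3×0.40 = 1.72
Station 1: ρ₁ = 2.58/8.0 = 0.3225, L₁ = ρ₁/(1-ρ₁) = 0.3225/(1-0.3225) = 0.4760
Station 2: ρ₂ = 1.72/7.8 = 0.2205, L₂ = ρ₂/(1-ρ₂) = 0.2205/(1-0.2205) = 0.2829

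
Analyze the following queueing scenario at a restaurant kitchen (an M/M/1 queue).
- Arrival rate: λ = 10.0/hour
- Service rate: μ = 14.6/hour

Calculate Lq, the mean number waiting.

ρ = λ/μ = 10.0/14.6 = 0.6849
For M/M/1: Lq = λ²/(μ(μ-λ))
Lq = 100.00/(14.6 × 4.60)
Lq = 1.4890 orders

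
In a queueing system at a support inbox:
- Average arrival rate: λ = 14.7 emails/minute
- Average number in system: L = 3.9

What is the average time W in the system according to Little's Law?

Little's Law: L = λW, so W = L/λ
W = 3.9/14.7 = 0.2653 minutes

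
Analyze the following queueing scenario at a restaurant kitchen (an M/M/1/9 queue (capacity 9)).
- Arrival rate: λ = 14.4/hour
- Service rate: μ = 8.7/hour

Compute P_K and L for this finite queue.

ρ = λ/μ = 14.4/8.7 = 1.65517
P₀ = (1-ρ)/(1-ρ^(K+1)) = (1-1.65517)/(1-1.65517^10) = -0.6552/-153.3214 = 0.004273
P_K = P₀×ρ^K = 0.004273 × 1.65517^9 = 0.004273 × 93.2360 = 0.3984
Blocking probability P_9 = 0.3984 (39.84%)
L = ρ[1 - (K+1)ρ^K + Kρ^(K+1)] / [(1-ρ)(1-ρ^(K+1))]
L = 1.65517 × (1 - 10×93.2360 + 9×154.3214) / ((1 - 1.65517) × (1 - 154.3214)) = 7.5389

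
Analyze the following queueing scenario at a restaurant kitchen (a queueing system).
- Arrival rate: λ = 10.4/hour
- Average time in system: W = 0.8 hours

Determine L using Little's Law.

Little's Law: L = λW
L = 10.4 × 0.8 = 8.3200 orders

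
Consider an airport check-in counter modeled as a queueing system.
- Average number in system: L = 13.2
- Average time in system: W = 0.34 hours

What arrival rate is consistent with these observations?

Little's Law: L = λW, so λ = L/W
λ = 13.2/0.34 = 38.8235 passengers/hour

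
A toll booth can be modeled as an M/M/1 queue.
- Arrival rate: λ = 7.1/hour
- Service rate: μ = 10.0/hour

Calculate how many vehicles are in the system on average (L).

ρ = λ/μ = 7.1/10.0 = 0.7100
For M/M/1: L = λ/(μ-λ)
L = 7.1/(10.0-7.1) = 7.1/2.90
L = 2.4483 vehicles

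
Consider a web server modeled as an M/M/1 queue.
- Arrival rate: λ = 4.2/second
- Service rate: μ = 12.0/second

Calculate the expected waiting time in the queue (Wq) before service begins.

First, compute utilization: ρ = λ/μ = 4.2/12.0 = 0.3500
For M/M/1: Wq = λ/(μ(μ-λ))
Wq = 4.2/(12.0 × (12.0-4.2))
Wq = 4.2/(12.0 × 7.80)
Wq = 0.04487 seconds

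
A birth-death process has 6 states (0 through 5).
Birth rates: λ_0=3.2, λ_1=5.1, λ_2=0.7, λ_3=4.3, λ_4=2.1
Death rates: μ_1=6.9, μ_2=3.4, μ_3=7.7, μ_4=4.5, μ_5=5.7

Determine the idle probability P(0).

Ratios P(n)/P(0) = (λ₀···λₙ₋₁)/(μ₁···μₙ):
P(1)/P(0) = (3.2)/(6.9) = 0.4638
P(2)/P(0) = (3.2×5.1)/(6.9×3.4) = 0.6957
P(3)/P(0) = (3.2×5.1×0.7)/(6.9×3.4×7.7) = 0.06324
P(4)/P(0) = (3.2×5.1×0.7×4.3)/(6.9×3.4×7.7×4.5) = 0.06043
P(5)/P(0) = (3.2×5.1×0.7×4.3×2.1)/(6.9×3.4×7.7×4.5×5.7) = 0.02226

Normalization: ∑ P(n) = 1
P(0) × (1.0000 + 0.4638 + 0.6957 + 0.06324 + 0.06043 + 0.02226) = 1
P(0) × 2.3054 = 1
P(0) = 1/2.3054 = 0.4338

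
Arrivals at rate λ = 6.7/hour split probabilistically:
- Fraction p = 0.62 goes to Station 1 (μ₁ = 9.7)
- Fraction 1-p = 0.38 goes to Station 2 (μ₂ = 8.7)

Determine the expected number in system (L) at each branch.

Effective rates: λ₁ = 6.7×0.62 = 4.154, λ₂ = 6.7×0.38 = 2.546
Station 1: ρ₁ = 4.154/9.7 = 0.42825, L₁ = ρ₁/(1-ρ₁) = 0.42825/(1-0.42825) = 0.7490
Station 2: ρ₂ = 2.546/8.7 = 0.29264, L₂ = ρ₂/(1-ρ₂) = 0.29264/(1-0.29264) = 0.4137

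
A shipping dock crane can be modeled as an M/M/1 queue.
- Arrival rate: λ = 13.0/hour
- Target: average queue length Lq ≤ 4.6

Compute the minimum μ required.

For M/M/1: Lq = λ²/(μ(μ-λ))
Need Lq ≤ 4.6, i.e. μ(μ-λ) ≥ λ²/4.6
μ² - 13.0μ - 169.00/4.6 ≥ 0  →  μ² - 13.0μ - 36.73913 ≥ 0
Quadratic formula (positive root): μ = [λ + √(λ² + 4×36.73913)]/2
Discriminant: 169.00 + 4×36.73913 = 315.9565, √315.9565 = 17.7752
μ ≥ (13.0 + 17.7752)/2 = 15.3876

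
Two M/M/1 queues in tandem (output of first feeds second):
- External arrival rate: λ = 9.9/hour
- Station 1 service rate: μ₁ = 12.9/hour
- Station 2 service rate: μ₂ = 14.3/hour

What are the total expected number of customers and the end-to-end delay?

By Jackson's theorem, each station behaves as independent M/M/1.
Station 1: ρ₁ = 9.9/12.9 = 0.7674, L₁ = ρ₁/(1-ρ₁) = λ/(μ₁-λ) = 9.9/3.00 = 3.3000
Station 2: ρ₂ = 9.9/14.3 = 0.6923, L₂ = ρ₂/(1-ρ₂) = λ/(μ₂-λ) = 9.9/4.40 = 2.2500
Total: L = L₁ + L₂ = 3.3000 + 2.2500 = 5.5500
W = L/λ = 5.5500/9.9 = 0.5606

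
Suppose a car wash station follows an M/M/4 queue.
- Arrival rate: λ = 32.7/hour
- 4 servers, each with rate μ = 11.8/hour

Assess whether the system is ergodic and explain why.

Stability requires ρ = λ/(cμ) < 1
ρ = 32.7/(4 × 11.8) = 32.7/47.20 = 0.6928
Since 0.6928 < 1, the system is STABLE.
The servers are busy 69.28% of the time.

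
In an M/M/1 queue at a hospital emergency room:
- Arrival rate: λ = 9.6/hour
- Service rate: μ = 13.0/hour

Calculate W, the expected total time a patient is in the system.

First, compute utilization: ρ = λ/μ = 9.6/13.0 = 0.7385
For M/M/1: W = 1/(μ-λ)
W = 1/(13.0-9.6) = 1/3.40
W = 0.2941 hours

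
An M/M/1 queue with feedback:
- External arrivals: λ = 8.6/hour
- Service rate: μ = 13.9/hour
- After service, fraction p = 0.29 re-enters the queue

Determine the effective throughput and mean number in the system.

Effective arrival rate: λ_eff = λ/(1-p) = 8.6/(1-0.29) = 8.6/0.71 = 12.11268
ρ = λ_eff/μ = 12.11268/13.9 = 0.871416
L = ρ/(1-ρ) = 0.871416/(1-0.871416) = 6.7770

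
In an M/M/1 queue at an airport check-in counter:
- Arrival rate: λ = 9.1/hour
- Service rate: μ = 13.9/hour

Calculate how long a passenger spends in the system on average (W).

First, compute utilization: ρ = λ/μ = 9.1/13.9 = 0.6547
For M/M/1: W = 1/(μ-λ)
W = 1/(13.9-9.1) = 1/4.80
W = 0.2083 hours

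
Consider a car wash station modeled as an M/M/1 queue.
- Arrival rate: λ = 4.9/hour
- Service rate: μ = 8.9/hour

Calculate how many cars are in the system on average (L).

ρ = λ/μ = 4.9/8.9 = 0.5506
For M/M/1: L = λ/(μ-λ)
L = 4.9/(8.9-4.9) = 4.9/4.00
L = 1.2250 cars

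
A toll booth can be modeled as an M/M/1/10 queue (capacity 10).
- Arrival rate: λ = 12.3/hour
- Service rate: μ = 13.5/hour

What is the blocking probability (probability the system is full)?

ρ = λ/μ = 12.3/13.5 = 0.91111
P₀ = (1-ρ)/(1-ρ^(K+1)) = (1-0.91111)/(1-0.91111^11) = 0.08889/0.6408 = 0.1387
P_K = P₀×ρ^K = 0.1387 × 0.91111^10 = 0.1387 × 0.3942 = 0.05468
Blocking probability = 5.47%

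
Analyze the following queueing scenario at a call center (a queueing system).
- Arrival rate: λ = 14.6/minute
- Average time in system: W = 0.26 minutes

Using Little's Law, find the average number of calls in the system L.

Little's Law: L = λW
L = 14.6 × 0.26 = 3.7960 calls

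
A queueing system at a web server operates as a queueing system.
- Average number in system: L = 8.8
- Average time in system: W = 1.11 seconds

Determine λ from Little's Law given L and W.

Little's Law: L = λW, so λ = L/W
λ = 8.8/1.11 = 7.9279 requests/second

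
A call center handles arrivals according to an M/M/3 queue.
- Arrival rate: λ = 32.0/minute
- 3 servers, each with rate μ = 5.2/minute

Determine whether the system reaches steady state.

Stability requires ρ = λ/(cμ) < 1
ρ = 32.0/(3 × 5.2) = 32.0/15.60 = 2.0513
Since 2.0513 ≥ 1, the system is UNSTABLE.
Need c > λ/μ = 32.0/5.2 = 6.15.
Minimum servers needed: c = 7.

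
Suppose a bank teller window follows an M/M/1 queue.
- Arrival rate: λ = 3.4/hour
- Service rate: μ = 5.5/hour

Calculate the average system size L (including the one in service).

ρ = λ/μ = 3.4/5.5 = 0.6182
For M/M/1: L = λ/(μ-λ)
L = 3.4/(5.5-3.4) = 3.4/2.10
L = 1.6190 transactions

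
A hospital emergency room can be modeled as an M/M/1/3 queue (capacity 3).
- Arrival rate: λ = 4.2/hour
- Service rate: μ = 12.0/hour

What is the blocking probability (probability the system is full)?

ρ = λ/μ = 4.2/12.0 = 0.3500
P₀ = (1-ρ)/(1-ρ^(K+1)) = (1-0.3500)/(1-0.3500^4) = 0.6500/0.9850 = 0.6599
P_K = P₀×ρ^K = 0.6599 × 0.3500^3 = 0.6599 × 0.04287 = 0.02829
Blocking probability = 2.83%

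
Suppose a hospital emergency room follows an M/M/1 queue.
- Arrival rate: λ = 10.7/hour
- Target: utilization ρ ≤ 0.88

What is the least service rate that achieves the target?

ρ = λ/μ, so μ = λ/ρ
μ ≥ 10.7/0.88 = 12.1591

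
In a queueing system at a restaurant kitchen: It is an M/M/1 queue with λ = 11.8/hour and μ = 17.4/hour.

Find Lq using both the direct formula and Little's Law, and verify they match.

Method 1 (direct): Lq = λ²/(μ(μ-λ)) = 139.24/(17.4 × 5.60) = 1.4290

Method 2 (Little's Law):
W = 1/(μ-λ) = 1/5.60 = 0.1786
Wq = W - 1/μ = 0.1786 - 0.05747 = 0.1211
Lq = λWq = 11.8 × 0.1211 = 1.4290 ✔ (matches Method 1)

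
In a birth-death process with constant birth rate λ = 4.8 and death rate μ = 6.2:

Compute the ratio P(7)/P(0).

For constant rates: P(n)/P(0) = (λ/μ)^n
P(7)/P(0) = (4.8/6.2)^7 = 0.7742^7 = 0.1667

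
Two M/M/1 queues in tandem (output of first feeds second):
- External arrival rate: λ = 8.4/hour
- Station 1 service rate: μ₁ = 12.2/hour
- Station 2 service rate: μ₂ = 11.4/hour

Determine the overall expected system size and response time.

By Jackson's theorem, each station behaves as independent M/M/1.
Station 1: ρ₁ = 8.4/12.2 = 0.6885, L₁ = ρ₁/(1-ρ₁) = λ/(μ₁-λ) = 8.4/3.80 = 2.2105
Station 2: ρ₂ = 8.4/11.4 = 0.7368, L₂ = ρ₂/(1-ρ₂) = λ/(μ₂-λ) = 8.4/3.00 = 2.8000
Total: L = L₁ + L₂ = 2.2105 + 2.8000 = 5.0105
W = L/λ = 5.0105/8.4 = 0.5965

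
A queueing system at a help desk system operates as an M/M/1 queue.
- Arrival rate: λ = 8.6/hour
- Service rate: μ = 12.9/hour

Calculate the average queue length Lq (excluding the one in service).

ρ = λ/μ = 8.6/12.9 = 0.6667
For M/M/1: Lq = λ²/(μ(μ-λ))
Lq = 73.96/(12.9 × 4.30)
Lq = 1.3333 tickets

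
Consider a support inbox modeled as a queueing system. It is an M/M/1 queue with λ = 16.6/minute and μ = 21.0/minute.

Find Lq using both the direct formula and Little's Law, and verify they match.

Method 1 (direct): Lq = λ²/(μ(μ-λ)) = 275.56/(21.0 × 4.40) = 2.9823

Method 2 (Little's Law):
W = 1/(μ-λ) = 1/4.40 = 0.227273
Wq = W - 1/μ = 0.227273 - 0.0476190 = 0.179654
Lq = λWq = 16.6 × 0.179654 = 2.9823 ✔ (matches Method 1)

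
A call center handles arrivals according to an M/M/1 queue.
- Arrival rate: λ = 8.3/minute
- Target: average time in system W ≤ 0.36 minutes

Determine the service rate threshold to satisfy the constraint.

For M/M/1: W = 1/(μ-λ)
Need W ≤ 0.36, so 1/(μ-λ) ≤ 0.36
μ - λ ≥ 1/0.36 = 2.7778
μ ≥ 8.3 + 2.7778 = 11.0778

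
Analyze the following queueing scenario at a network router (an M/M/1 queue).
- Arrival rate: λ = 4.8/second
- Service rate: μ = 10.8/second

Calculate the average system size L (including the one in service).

ρ = λ/μ = 4.8/10.8 = 0.4444
For M/M/1: L = λ/(μ-λ)
L = 4.8/(10.8-4.8) = 4.8/6.00
L = 0.8000 packets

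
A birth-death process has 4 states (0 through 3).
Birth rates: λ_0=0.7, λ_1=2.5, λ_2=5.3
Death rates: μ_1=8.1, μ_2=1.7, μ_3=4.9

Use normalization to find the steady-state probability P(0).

Ratios P(n)/P(0) = (λ₀···λₙ₋₁)/(μ₁···μₙ):
P(1)/P(0) = (0.7)/(8.1) = 0.08642
P(2)/P(0) = (0.7×2.5)/(8.1×1.7) = 0.1271
P(3)/P(0) = (0.7×2.5×5.3)/(8.1×1.7×4.9) = 0.1375

Normalization: ∑ P(n) = 1
P(0) × (1.0000 + 0.08642 + 0.1271 + 0.1375) = 1
P(0) × 1.3510 = 1
P(0) = 1/1.3510 = 0.7402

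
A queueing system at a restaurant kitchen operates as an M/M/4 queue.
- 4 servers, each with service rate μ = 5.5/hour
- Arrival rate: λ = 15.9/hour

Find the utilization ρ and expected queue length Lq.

Traffic intensity: ρ = λ/(cμ) = 15.9/(4×5.5) = 0.7227
Since ρ = 0.7227 < 1, system is stable.
Offered load a = λ/μ = cρ = 15.9/5.5 = 2.8909
P₀ = [ Σₙ₌₀^3 aⁿ/n! + a^4/(4!(1-ρ)) ]⁻¹
Σ = a^0/0! + a^1/1! + a^2/2! + a^3/3! = 1.0000 + 2.8909 + 4.1787 + 4.0267 = 12.0963
a^4/(4!(1-ρ)) = 69.8454/(24 × 0.277273) = 10.4959
P₀ = 1/(12.0963 + 10.4959) = 0.04426
Lq = P₀·a^4·ρ / (4!(1-ρ)²) = 0.044263 × 69.8454 × 0.72273 / (24 × 0.076880) = 1.2110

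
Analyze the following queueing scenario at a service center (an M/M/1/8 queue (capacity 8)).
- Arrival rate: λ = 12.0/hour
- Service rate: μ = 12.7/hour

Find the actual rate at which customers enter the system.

ρ = λ/μ = 12.0/12.7 = 0.94488
P₀ = (1-ρ)/(1-ρ^(K+1)) = (1-0.94488)/(1-0.94488^9) = 0.05512/0.3997 = 0.1379
P_K = P₀×ρ^K = 0.1379 × 0.94488^8 = 0.1379 × 0.6354 = 0.08762
λ_eff = λ(1-P_K) = 12.0 × (1 - 0.087624) = 12.0 × 0.912376 = 10.9485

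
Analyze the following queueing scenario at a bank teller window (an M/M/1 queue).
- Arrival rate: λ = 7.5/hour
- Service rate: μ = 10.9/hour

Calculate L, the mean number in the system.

ρ = λ/μ = 7.5/10.9 = 0.6881
For M/M/1: L = λ/(μ-λ)
L = 7.5/(10.9-7.5) = 7.5/3.40
L = 2.2059 transactions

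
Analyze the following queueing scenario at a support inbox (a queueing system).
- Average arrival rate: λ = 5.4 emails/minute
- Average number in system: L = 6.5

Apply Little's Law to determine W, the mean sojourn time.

Little's Law: L = λW, so W = L/λ
W = 6.5/5.4 = 1.2037 minutes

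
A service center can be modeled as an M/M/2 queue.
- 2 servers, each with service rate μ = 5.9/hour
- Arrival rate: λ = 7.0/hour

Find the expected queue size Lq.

Traffic intensity: ρ = λ/(cμ) = 7.0/(2×5.9) = 0.5932
Since ρ = 0.5932 < 1, system is stable.
Offered load a = λ/μ = cρ = 7.0/5.9 = 1.1864
P₀ = [ Σₙ₌₀^1 aⁿ/n! + a^2/(2!(1-ρ)) ]⁻¹
Σ = a^0/0! + a^1/1! = 1.0000 + 1.1864 = 2.1864
a^2/(2!(1-ρ)) = 1.4076/(2 × 0.40678) = 1.7302
P₀ = 1/(2.1864 + 1.7302) = 0.2553
Lq = P₀·a^2·ρ / (2!(1-ρ)²) = 0.25532 × 1.4076 × 0.59322 / (2 × 0.16547) = 0.6442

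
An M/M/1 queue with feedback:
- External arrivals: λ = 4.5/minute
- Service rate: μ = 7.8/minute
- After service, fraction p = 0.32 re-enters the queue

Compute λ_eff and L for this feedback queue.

Effective arrival rate: λ_eff = λ/(1-p) = 4.5/(1-0.32) = 4.5/0.68 = 6.617647
ρ = λ_eff/μ = 6.617647/7.8 = 0.848416
L = ρ/(1-ρ) = 0.848416/(1-0.848416) = 5.5970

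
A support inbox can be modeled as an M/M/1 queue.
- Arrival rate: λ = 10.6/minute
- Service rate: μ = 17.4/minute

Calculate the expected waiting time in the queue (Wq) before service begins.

First, compute utilization: ρ = λ/μ = 10.6/17.4 = 0.6092
For M/M/1: Wq = λ/(μ(μ-λ))
Wq = 10.6/(17.4 × (17.4-10.6))
Wq = 10.6/(17.4 × 6.80)
Wq = 0.08959 minutes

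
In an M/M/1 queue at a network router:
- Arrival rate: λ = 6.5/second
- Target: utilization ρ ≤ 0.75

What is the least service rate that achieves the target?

ρ = λ/μ, so μ = λ/ρ
μ ≥ 6.5/0.75 = 8.6667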